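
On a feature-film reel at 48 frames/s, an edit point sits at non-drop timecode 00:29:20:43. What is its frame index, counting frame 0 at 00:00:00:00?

84523

Total seconds to the label: (0 × 3600 + 29 × 60 + 20) = 1760.
Frame index = 1760 × 48 + 43 = 84523.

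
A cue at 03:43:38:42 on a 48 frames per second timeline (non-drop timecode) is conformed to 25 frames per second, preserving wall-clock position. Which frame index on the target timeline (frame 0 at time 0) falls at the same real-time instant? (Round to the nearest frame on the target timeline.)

Source frame index: (3×3600 + 43×60 + 38) × 48 + 42 = 644106.
Real time: 644106 / (48) = 107351/8 s.
Target frame: (107351/8) × (25) = 2683775/8 ≈ 335471.875 → 335472.

frame 335472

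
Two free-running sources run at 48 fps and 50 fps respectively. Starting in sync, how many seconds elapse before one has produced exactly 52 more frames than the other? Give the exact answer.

26 seconds

The gap grows by |50 − 48| = 2 frames per second.
Time for a 52-frame gap: 52 ÷ (2) = 26 s.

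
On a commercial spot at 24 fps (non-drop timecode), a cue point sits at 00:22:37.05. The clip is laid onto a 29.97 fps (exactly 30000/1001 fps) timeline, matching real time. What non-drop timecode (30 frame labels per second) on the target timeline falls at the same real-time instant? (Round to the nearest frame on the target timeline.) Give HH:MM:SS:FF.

Source frame index: (0×3600 + 22×60 + 37) × 24 + 5 = 32573.
Real time: 32573 / (24) = 32573/24 s.
Target frame: (32573/24) × (30000/1001) = 40716250/1001 ≈ 40675.574 → 40676.
At 30 labels/s: frame 40676 → 00:22:35:26.

00:22:35:26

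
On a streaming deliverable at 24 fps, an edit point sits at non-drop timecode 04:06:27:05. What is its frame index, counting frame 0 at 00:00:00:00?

Total seconds to the label: (4 × 3600 + 6 × 60 + 27) = 14787.
Frame index = 14787 × 24 + 5 = 354893.

354893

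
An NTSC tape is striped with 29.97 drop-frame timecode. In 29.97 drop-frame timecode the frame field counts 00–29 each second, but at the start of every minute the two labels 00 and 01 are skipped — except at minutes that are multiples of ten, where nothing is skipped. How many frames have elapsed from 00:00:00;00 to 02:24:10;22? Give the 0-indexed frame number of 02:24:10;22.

Complete 10-minute blocks: 14, each 17982 frames → 251748.
Remaining 4 whole minutes in the current block: 1800 + 3 × 1798 = 7194 frames.
Within the current minute: 10 × 30 + 22 − 2 = 320 (labels ;00/;01 skipped at this minute). Total = 251748 + 7194 + 320 = 259262.

259262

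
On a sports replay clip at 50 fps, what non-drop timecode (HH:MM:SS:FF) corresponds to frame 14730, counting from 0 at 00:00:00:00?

14730 ÷ 50 = 294 full seconds, remainder 30 frames.
294 s = 0 h 4 min 54 s.
Timecode: 00:04:54:30.

00:04:54:30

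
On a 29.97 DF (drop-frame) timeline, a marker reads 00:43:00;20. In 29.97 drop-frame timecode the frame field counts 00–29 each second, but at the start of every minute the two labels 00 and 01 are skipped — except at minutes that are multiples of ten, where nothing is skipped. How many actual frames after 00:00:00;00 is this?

Complete 10-minute blocks: 4, each 17982 frames → 71928.
Remaining 3 whole minutes in the current block: 1800 + 2 × 1798 = 5396 frames.
Within the current minute: 0 × 30 + 20 − 2 = 18 (labels ;00/;01 skipped at this minute). Total = 71928 + 5396 + 18 = 77342.

77342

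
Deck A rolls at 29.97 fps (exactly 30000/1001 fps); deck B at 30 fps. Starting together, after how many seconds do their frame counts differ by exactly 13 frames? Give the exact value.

13013/30 seconds

The gap grows by |30 − 30000/1001| = 30/1001 frames per second.
Time for a 13-frame gap: 13 ÷ (30/1001) = 13013/30 s.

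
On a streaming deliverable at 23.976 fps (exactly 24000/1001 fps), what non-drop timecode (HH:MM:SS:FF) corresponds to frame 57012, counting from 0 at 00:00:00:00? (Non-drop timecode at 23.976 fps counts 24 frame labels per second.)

00:39:35:12

57012 ÷ 24 = 2375 full seconds, remainder 12 frames.
2375 s = 0 h 39 min 35 s.
Timecode: 00:39:35:12.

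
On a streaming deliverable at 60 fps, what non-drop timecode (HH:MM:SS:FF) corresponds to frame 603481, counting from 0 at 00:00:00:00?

603481 ÷ 60 = 10058 full seconds, remainder 1 frame.
10058 s = 2 h 47 min 38 s.
Timecode: 02:47:38:01.

02:47:38:01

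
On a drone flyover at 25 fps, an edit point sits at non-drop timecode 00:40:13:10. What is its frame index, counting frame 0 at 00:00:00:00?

60335

Total seconds to the label: (0 × 3600 + 40 × 60 + 13) = 2413.
Frame index = 2413 × 25 + 10 = 60335.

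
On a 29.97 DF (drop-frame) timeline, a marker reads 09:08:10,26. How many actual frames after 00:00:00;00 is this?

As if non-drop at 30 labels/s: (9 × 3600 + 8 × 60 + 10) × 30 + 26 = 986726.
Minute boundaries passed: 548; those not divisible by 10: 548 − 54 = 494; dropped labels = 2 × 494 = 988.
Actual frame index = 986726 − 988 = 985738.

985738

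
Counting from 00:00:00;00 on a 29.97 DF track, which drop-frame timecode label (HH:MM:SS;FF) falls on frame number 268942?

02:29:33;22

Each 10-minute DF block holds 10 × 60 × 30 − 9 × 2 = 17982 frames. 268942 ÷ 17982 → 14 full blocks, remainder 17194.
Within the partial block the first minute is 1800 frames and each further minute 1798, so 9 further minute boundaries passed. Total skipped labels = 18 × 14 + 2 × 9 = 270.
Non-drop label index = 268942 + 270 = 269212; at 30 labels/s that is 02:29:33:22, i.e. DF 02:29:33;22.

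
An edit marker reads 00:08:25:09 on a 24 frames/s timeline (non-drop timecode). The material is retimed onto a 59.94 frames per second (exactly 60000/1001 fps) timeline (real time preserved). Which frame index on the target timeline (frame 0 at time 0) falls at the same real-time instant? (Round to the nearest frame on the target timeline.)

frame 30292

Source frame index: (0×3600 + 8×60 + 25) × 24 + 9 = 12129.
Real time: 12129 / (24) = 4043/8 s.
Target frame: (4043/8) × (60000/1001) = 2332500/77 ≈ 30292.208 → 30292.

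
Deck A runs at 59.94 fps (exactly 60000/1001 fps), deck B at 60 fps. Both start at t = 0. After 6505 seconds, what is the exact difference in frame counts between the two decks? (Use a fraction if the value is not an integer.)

390300/1001 frames

A emits 60000/1001 × 6505 = 390300000/1001 frames; B emits 60 × 6505 = 390300.
Difference = 390300/1001 frames (≈ 389.9101); B is ahead of A.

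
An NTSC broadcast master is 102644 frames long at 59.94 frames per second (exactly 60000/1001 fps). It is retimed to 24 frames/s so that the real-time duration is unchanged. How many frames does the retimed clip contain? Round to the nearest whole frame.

Frames at target rate = 102644 × (24) / (60000/1001) = 25686661/625 ≈ 41098.658.
Nearest whole frame: 41099.

41099 frames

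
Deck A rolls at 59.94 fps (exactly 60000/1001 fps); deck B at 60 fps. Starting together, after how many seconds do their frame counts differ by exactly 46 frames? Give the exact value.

23023/30 seconds

The gap grows by |60 − 60000/1001| = 60/1001 frames per second.
Time for a 46-frame gap: 46 ÷ (60/1001) = 23023/30 s.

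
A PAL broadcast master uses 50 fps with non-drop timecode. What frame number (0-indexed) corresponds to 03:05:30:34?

556534

Total seconds to the label: (3 × 3600 + 5 × 60 + 30) = 11130.
Frame index = 11130 × 50 + 34 = 556534.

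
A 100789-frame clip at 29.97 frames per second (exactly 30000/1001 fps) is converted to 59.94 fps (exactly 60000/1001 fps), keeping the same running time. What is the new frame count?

Target frames = source frames × (target rate / source rate) = 100789 × (60000/1001)/(30000/1001) = 100789 × 2 = 201578.

201578 frames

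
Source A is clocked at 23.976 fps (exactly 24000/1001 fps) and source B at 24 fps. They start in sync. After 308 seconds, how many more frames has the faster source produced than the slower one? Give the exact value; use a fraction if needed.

96/13 frames

A emits 24000/1001 × 308 = 96000/13 frames; B emits 24 × 308 = 7392.
Difference = 96/13 frames (≈ 7.3846); B is ahead of A.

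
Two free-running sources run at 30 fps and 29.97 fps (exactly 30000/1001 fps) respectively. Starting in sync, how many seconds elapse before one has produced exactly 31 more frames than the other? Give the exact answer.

31031/30 seconds

The gap grows by |30000/1001 − 30| = 30/1001 frames per second.
Time for a 31-frame gap: 31 ÷ (30/1001) = 31031/30 s.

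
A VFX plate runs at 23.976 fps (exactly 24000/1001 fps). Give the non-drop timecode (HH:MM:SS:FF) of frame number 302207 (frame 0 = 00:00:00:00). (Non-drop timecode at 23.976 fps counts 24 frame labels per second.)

03:29:51:23

302207 ÷ 24 = 12591 full seconds, remainder 23 frames.
12591 s = 3 h 29 min 51 s.
Timecode: 03:29:51:23.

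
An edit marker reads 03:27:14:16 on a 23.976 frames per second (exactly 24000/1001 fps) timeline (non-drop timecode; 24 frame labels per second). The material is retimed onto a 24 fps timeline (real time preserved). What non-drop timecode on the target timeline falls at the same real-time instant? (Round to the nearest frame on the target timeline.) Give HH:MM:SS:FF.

Source frame index: (3×3600 + 27×60 + 14) × 24 + 16 = 298432.
Real time: 298432 / (24000/1001) = 4667663/375 s.
Target frame: (4667663/375) × (24) = 37341304/125 ≈ 298730.432 → 298730.
At 24 labels/s: frame 298730 → 03:27:27:02.

03:27:27:02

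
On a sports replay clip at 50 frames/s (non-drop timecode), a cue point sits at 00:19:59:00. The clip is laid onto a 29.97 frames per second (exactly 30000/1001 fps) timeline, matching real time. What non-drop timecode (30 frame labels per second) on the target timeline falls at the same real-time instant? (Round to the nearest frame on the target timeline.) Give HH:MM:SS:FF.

00:19:57:24

Source frame index: (0×3600 + 19×60 + 59) × 50 + 0 = 59950.
Real time: 59950 / (50) = 1199 s.
Target frame: (1199) × (30000/1001) = 3270000/91 ≈ 35934.066 → 35934.
At 30 labels/s: frame 35934 → 00:19:57:24.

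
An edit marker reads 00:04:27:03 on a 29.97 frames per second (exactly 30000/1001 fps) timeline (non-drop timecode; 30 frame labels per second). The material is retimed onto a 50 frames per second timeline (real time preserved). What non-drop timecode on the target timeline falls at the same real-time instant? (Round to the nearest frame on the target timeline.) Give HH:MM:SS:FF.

00:04:27:18

Source frame index: (0×3600 + 4×60 + 27) × 30 + 3 = 8013.
Real time: 8013 / (30000/1001) = 2673671/10000 s.
Target frame: (2673671/10000) × (50) = 2673671/200 ≈ 13368.355 → 13368.
At 50 labels/s: frame 13368 → 00:04:27:18.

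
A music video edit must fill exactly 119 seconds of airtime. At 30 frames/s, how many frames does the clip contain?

3570 frames

Frames = 119 × 30 = 3570.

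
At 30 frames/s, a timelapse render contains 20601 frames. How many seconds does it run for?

Running time = 20601 / (30) = 686.7 s.

686.7 seconds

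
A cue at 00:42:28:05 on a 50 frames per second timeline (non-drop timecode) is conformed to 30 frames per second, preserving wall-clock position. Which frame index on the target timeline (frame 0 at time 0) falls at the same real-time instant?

frame 76443

Source frame index: (0×3600 + 42×60 + 28) × 50 + 5 = 127405.
Real time: 127405 / (50) = 25481/10 s.
Target frame: (25481/10) × (30) = 76443.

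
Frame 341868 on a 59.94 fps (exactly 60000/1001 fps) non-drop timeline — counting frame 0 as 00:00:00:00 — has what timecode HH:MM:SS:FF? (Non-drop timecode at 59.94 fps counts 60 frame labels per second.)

341868 ÷ 60 = 5697 full seconds, remainder 48 frames.
5697 s = 1 h 34 min 57 s.
Timecode: 01:34:57:48.

01:34:57:48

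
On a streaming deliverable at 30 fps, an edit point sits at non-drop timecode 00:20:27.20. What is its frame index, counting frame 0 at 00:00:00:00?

36830

Total seconds to the label: (0 × 3600 + 20 × 60 + 27) = 1227.
Frame index = 1227 × 30 + 20 = 36830.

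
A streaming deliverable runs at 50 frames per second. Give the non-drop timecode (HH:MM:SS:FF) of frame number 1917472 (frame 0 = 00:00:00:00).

1917472 ÷ 50 = 38349 full seconds, remainder 22 frames.
38349 s = 10 h 39 min 9 s.
Timecode: 10:39:09:22.

10:39:09:22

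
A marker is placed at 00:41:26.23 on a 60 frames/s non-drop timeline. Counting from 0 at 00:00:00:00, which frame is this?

frame 149183

Total seconds to the label: (0 × 3600 + 41 × 60 + 26) = 2486.
Frame index = 2486 × 60 + 23 = 149183.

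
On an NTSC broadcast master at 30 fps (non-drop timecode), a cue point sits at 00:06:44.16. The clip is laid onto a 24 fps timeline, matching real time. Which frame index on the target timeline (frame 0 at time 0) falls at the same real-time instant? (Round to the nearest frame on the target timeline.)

frame 9709

Source frame index: (0×3600 + 6×60 + 44) × 30 + 16 = 12136.
Real time: 12136 / (30) = 6068/15 s.
Target frame: (6068/15) × (24) = 48544/5 ≈ 9708.800 → 9709.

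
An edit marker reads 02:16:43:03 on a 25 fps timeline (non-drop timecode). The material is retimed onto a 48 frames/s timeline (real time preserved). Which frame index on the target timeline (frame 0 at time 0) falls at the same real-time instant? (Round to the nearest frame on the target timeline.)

Source frame index: (2×3600 + 16×60 + 43) × 25 + 3 = 205078.
Real time: 205078 / (25) = 205078/25 s.
Target frame: (205078/25) × (48) = 9843744/25 ≈ 393749.760 → 393750.

frame 393750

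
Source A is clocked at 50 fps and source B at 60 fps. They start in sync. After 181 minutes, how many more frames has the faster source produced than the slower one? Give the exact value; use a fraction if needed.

181 min = 10860 s.
A emits 50 × 10860 = 543000 frames; B emits 60 × 10860 = 651600.
Difference = 108600 frames; B is ahead of A.

108600 frames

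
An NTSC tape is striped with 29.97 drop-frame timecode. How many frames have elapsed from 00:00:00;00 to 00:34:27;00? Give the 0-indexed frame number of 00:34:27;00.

Complete 10-minute blocks: 3, each 17982 frames → 53946.
Remaining 4 whole minutes in the current block: 1800 + 3 × 1798 = 7194 frames.
Within the current minute: 27 × 30 + 0 − 2 = 808 (labels ;00/;01 skipped at this minute). Total = 53946 + 7194 + 808 = 61948.

61948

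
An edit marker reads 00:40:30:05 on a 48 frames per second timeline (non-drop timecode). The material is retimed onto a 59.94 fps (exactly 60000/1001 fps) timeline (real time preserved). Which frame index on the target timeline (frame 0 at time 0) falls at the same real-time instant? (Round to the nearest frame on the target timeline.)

frame 145661

Source frame index: (0×3600 + 40×60 + 30) × 48 + 5 = 116645.
Real time: 116645 / (48) = 116645/48 s.
Target frame: (116645/48) × (60000/1001) = 145806250/1001 ≈ 145660.589 → 145661.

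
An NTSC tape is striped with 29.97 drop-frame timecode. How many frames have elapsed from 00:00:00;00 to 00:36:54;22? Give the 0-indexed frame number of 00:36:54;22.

As if non-drop at 30 labels/s: (0 × 3600 + 36 × 60 + 54) × 30 + 22 = 66442.
Minute boundaries passed: 36; those not divisible by 10: 36 − 3 = 33; dropped labels = 2 × 33 = 66.
Actual frame index = 66442 − 66 = 66376.

66376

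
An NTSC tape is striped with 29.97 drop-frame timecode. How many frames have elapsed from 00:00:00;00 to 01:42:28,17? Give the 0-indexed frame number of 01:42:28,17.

Complete 10-minute blocks: 10, each 17982 frames → 179820.
Remaining 2 whole minutes in the current block: 1800 + 1 × 1798 = 3598 frames.
Within the current minute: 28 × 30 + 17 − 2 = 855 (labels ;00/;01 skipped at this minute). Total = 179820 + 3598 + 855 = 184273.

184273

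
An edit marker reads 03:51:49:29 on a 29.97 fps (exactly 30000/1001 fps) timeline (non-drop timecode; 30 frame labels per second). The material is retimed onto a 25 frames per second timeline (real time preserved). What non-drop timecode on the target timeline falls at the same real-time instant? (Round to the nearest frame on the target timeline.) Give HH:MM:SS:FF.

03:52:03:22

Source frame index: (3×3600 + 51×60 + 49) × 30 + 29 = 417299.
Real time: 417299 / (30000/1001) = 417716299/30000 s.
Target frame: (417716299/30000) × (25) = 417716299/1200 ≈ 348096.916 → 348097.
At 25 labels/s: frame 348097 → 03:52:03:22.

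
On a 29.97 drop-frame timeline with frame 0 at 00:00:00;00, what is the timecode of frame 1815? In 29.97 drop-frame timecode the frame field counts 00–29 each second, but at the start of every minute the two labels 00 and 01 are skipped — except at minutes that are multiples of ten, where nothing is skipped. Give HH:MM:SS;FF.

Ten DF minutes hold 17982 frames, so frame 1815 lies in block 0 (frames 0–17981) with 1815 frames into that block.
The block's first minute is 1800 frames and the rest 1798 each; 1815 frames reaches minute 1, so 0 × 18 + 1 × 2 = 2 labels have been skipped so far.
Adding those back, label number 1815 + 2 = 1817 at 30 labels/s is 60 s + 17 f = 0 h 1 min 0 s frame 17, i.e. 00:01:00;17.

00:01:00;17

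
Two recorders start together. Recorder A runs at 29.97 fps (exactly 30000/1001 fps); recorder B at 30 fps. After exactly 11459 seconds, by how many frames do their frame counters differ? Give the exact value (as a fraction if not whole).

49110/143 frames

A emits 30000/1001 × 11459 = 49110000/143 frames; B emits 30 × 11459 = 343770.
Difference = 49110/143 frames (≈ 343.4266); B is ahead of A.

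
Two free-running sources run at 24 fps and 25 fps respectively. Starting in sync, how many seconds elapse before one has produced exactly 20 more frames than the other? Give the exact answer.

20 seconds

The gap grows by |25 − 24| = 1 frame per second.
Time for a 20-frame gap: 20 ÷ (1) = 20 s.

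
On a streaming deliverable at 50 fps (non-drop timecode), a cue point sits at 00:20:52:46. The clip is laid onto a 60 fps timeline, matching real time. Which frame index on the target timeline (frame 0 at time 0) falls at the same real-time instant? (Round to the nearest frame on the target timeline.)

Source frame index: (0×3600 + 20×60 + 52) × 50 + 46 = 62646.
Real time: 62646 / (50) = 31323/25 s.
Target frame: (31323/25) × (60) = 375876/5 ≈ 75175.200 → 75175.

frame 75175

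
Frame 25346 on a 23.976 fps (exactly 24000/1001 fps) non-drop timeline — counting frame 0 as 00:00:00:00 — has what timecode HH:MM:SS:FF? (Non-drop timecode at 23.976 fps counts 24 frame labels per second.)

00:17:36:02

25346 ÷ 24 = 1056 full seconds, remainder 2 frames.
1056 s = 0 h 17 min 36 s.
Timecode: 00:17:36:02.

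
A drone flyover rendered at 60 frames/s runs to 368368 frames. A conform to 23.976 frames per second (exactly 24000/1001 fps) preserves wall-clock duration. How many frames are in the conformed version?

147200 frames

Target frames = source frames × (target rate / source rate) = 368368 × (24000/1001)/(60) = 368368 × 400/1001 = 147200.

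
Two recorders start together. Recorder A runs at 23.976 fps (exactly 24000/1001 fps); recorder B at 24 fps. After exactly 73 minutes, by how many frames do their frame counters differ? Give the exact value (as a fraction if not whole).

105120/1001 frames

73 min = 4380 s.
A emits 24000/1001 × 4380 = 105120000/1001 frames; B emits 24 × 4380 = 105120.
Difference = 105120/1001 frames (≈ 105.0150); B is ahead of A.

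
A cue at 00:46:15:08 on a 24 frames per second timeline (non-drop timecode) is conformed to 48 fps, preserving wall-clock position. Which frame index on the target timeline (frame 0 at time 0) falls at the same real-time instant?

frame 133216

Source frame index: (0×3600 + 46×60 + 15) × 24 + 8 = 66608.
Real time: 66608 / (24) = 8326/3 s.
Target frame: (8326/3) × (48) = 133216.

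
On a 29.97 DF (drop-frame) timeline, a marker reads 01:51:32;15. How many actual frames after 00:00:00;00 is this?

As if non-drop at 30 labels/s: (1 × 3600 + 51 × 60 + 32) × 30 + 15 = 200775.
Minute boundaries passed: 111; those not divisible by 10: 111 − 11 = 100; dropped labels = 2 × 100 = 200.
Actual frame index = 200775 − 200 = 200575.

200575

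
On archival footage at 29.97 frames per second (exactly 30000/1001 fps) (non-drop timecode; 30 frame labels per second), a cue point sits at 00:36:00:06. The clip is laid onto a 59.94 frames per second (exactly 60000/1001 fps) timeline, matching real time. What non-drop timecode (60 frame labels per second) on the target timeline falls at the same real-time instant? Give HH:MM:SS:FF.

00:36:00:12

Source frame index: (0×3600 + 36×60 + 0) × 30 + 6 = 64806.
Real time: 64806 / (30000/1001) = 10811801/5000 s.
Target frame: (10811801/5000) × (60000/1001) = 129612.
At 60 labels/s: frame 129612 → 00:36:00:12.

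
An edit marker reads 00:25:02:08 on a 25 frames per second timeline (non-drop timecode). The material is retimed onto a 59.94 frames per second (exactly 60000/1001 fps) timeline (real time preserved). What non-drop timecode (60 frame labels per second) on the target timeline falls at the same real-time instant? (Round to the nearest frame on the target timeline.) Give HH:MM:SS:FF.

Source frame index: (0×3600 + 25×60 + 2) × 25 + 8 = 37558.
Real time: 37558 / (25) = 37558/25 s.
Target frame: (37558/25) × (60000/1001) = 90139200/1001 ≈ 90049.151 → 90049.
At 60 labels/s: frame 90049 → 00:25:00:49.

00:25:00:49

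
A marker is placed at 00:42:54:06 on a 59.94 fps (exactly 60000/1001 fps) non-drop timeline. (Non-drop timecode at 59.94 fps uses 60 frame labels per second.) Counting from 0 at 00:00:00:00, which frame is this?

154446

Total seconds to the label: (0 × 3600 + 42 × 60 + 54) = 2574.
Frame index = 2574 × 60 + 6 = 154446.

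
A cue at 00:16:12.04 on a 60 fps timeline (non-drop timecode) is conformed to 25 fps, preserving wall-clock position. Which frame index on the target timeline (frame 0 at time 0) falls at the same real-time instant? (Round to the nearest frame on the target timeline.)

Source frame index: (0×3600 + 16×60 + 12) × 60 + 4 = 58324.
Real time: 58324 / (60) = 14581/15 s.
Target frame: (14581/15) × (25) = 72905/3 ≈ 24301.667 → 24302.

frame 24302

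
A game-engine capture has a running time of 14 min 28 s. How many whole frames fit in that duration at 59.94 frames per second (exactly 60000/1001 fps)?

14 min 28 s = 868 s.
Frames = 868 × 60000/1001 = 7440000/143 ≈ 52027.9720.
Complete frames: 52027.

52027 frames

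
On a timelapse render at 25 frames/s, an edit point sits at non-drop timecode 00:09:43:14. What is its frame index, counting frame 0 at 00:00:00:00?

Total seconds to the label: (0 × 3600 + 9 × 60 + 43) = 583.
Frame index = 583 × 25 + 14 = 14589.

frame 14589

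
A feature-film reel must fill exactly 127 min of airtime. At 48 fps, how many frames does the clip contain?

365760 frames

127 min = 7620 s.
Frames = 7620 × 48 = 365760.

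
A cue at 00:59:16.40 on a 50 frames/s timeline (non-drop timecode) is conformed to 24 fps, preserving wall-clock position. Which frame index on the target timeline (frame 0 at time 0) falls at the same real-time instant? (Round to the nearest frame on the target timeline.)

Source frame index: (0×3600 + 59×60 + 16) × 50 + 40 = 177840.
Real time: 177840 / (50) = 17784/5 s.
Target frame: (17784/5) × (24) = 426816/5 ≈ 85363.200 → 85363.

frame 85363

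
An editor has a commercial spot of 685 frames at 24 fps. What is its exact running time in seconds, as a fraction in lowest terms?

685/24 seconds

Running time = 685 ÷ (24) = 685 × 1/24 = 685/24 s.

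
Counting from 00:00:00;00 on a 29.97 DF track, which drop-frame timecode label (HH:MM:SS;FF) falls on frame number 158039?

01:27:53;07

Ten DF minutes hold 17982 frames, so frame 158039 lies in block 8 (frames 143856–161837) with 14183 frames into that block.
The block's first minute is 1800 frames and the rest 1798 each; 14183 frames reaches minute 7, so 8 × 18 + 7 × 2 = 158 labels have been skipped so far.
Adding those back, label number 158039 + 158 = 158197 at 30 labels/s is 5273 s + 7 f = 1 h 27 min 53 s frame 7, i.e. 01:27:53;07.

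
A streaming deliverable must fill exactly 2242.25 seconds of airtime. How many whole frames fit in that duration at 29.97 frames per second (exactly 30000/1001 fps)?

67200 frames

Frames = 2242.25 × 30000/1001 = 67267500/1001 ≈ 67200.2997.
Complete frames: 67200.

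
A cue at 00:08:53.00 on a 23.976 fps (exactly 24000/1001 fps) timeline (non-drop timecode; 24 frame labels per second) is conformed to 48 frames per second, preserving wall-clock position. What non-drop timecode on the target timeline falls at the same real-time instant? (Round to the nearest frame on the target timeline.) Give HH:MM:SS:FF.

00:08:53:26

Source frame index: (0×3600 + 8×60 + 53) × 24 + 0 = 12792.
Real time: 12792 / (24000/1001) = 533533/1000 s.
Target frame: (533533/1000) × (48) = 3201198/125 ≈ 25609.584 → 25610.
At 48 labels/s: frame 25610 → 00:08:53:26.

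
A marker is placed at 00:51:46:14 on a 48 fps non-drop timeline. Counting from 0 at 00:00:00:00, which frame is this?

Total seconds to the label: (0 × 3600 + 51 × 60 + 46) = 3106.
Frame index = 3106 × 48 + 14 = 149102.

149102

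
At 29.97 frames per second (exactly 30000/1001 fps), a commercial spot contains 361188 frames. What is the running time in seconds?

12051.6396 seconds

Running time = 361188 / (30000/1001) = 12051.6396 s.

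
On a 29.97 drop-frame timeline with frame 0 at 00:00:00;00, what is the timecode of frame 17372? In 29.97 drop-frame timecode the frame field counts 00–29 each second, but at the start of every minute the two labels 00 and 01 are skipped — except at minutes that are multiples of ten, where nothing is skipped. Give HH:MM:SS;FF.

Each 10-minute DF block holds 10 × 60 × 30 − 9 × 2 = 17982 frames. 17372 ÷ 17982 → 0 full blocks, remainder 17372.
Within the partial block the first minute is 1800 frames and each further minute 1798, so 9 further minute boundaries passed. Total skipped labels = 18 × 0 + 2 × 9 = 18.
Non-drop label index = 17372 + 18 = 17390; at 30 labels/s that is 00:09:39:20, i.e. DF 00:09:39;20.

00:09:39;20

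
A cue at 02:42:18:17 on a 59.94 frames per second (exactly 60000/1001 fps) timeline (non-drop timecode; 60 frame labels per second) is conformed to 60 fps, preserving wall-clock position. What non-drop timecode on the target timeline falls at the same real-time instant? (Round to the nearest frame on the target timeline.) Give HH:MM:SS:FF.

Source frame index: (2×3600 + 42×60 + 18) × 60 + 17 = 584297.
Real time: 584297 / (60000/1001) = 584881297/60000 s.
Target frame: (584881297/60000) × (60) = 584881297/1000 ≈ 584881.297 → 584881.
At 60 labels/s: frame 584881 → 02:42:28:01.

02:42:28:01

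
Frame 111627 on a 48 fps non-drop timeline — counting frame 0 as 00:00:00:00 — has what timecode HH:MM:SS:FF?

111627 ÷ 48 = 2325 full seconds, remainder 27 frames.
2325 s = 0 h 38 min 45 s.
Timecode: 00:38:45:27.

00:38:45:27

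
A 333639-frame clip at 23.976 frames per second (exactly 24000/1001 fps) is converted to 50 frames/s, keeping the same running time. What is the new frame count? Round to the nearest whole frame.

695776 frames

Frames at target rate = 333639 × (50) / (24000/1001) = 111324213/160 ≈ 695776.331.
Nearest whole frame: 695776.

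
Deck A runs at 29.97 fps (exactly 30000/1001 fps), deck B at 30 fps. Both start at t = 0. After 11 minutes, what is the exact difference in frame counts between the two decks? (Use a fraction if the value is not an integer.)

11 min = 660 s.
A emits 30000/1001 × 660 = 1800000/91 frames; B emits 30 × 660 = 19800.
Difference = 1800/91 frames (≈ 19.7802); B is ahead of A.

1800/91 frames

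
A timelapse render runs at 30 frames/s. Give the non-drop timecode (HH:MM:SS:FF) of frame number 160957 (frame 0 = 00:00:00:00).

01:29:25:07

160957 ÷ 30 = 5365 full seconds, remainder 7 frames.
5365 s = 1 h 29 min 25 s.
Timecode: 01:29:25:07.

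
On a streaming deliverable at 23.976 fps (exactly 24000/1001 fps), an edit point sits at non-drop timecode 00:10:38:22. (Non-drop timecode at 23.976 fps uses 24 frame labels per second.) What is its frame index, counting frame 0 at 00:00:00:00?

15334

Total seconds to the label: (0 × 3600 + 10 × 60 + 38) = 638.
Frame index = 638 × 24 + 22 = 15334.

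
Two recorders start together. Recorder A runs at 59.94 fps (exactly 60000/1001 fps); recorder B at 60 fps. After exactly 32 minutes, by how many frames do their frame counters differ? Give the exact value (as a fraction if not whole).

115200/1001 frames

32 min = 1920 s.
A emits 60000/1001 × 1920 = 115200000/1001 frames; B emits 60 × 1920 = 115200.
Difference = 115200/1001 frames (≈ 115.0849); B is ahead of A.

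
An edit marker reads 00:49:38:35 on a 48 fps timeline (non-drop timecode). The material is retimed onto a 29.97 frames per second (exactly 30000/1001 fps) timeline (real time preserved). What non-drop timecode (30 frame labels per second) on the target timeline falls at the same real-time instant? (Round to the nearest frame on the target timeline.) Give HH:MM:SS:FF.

Source frame index: (0×3600 + 49×60 + 38) × 48 + 35 = 142979.
Real time: 142979 / (48) = 142979/48 s.
Target frame: (142979/48) × (30000/1001) = 89361875/1001 ≈ 89272.602 → 89273.
At 30 labels/s: frame 89273 → 00:49:35:23.

00:49:35:23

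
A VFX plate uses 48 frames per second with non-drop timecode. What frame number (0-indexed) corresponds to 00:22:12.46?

63982

Total seconds to the label: (0 × 3600 + 22 × 60 + 12) = 1332.
Frame index = 1332 × 48 + 46 = 63982.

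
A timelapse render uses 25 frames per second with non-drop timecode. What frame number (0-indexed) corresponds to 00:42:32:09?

Total seconds to the label: (0 × 3600 + 42 × 60 + 32) = 2552.
Frame index = 2552 × 25 + 9 = 63809.

frame 63809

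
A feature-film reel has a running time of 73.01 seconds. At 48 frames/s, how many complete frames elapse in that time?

3504 frames

Frames = 73.01 × 48 = 87612/25 ≈ 3504.4800.
Complete frames: 3504.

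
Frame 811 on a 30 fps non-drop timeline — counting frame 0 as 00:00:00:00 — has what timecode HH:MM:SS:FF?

00:00:27:01

811 ÷ 30 = 27 full seconds, remainder 1 frame.
27 s = 0 h 0 min 27 s.
Timecode: 00:00:27:01.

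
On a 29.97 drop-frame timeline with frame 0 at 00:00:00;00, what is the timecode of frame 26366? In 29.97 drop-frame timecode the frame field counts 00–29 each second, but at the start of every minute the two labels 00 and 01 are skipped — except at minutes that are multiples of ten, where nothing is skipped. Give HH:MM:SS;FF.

Each 10-minute DF block holds 10 × 60 × 30 − 9 × 2 = 17982 frames. 26366 ÷ 17982 → 1 full block, remainder 8384.
Within the partial block the first minute is 1800 frames and each further minute 1798, so 4 further minute boundaries passed. Total skipped labels = 18 × 1 + 2 × 4 = 26.
Non-drop label index = 26366 + 26 = 26392; at 30 labels/s that is 00:14:39:22, i.e. DF 00:14:39;22.

00:14:39;22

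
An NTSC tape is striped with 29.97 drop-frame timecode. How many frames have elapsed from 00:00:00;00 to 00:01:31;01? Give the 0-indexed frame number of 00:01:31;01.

As if non-drop at 30 labels/s: (0 × 3600 + 1 × 60 + 31) × 30 + 1 = 2731.
Minute boundaries passed: 1; those not divisible by 10: 1 − 0 = 1; dropped labels = 2 × 1 = 2.
Actual frame index = 2731 − 2 = 2729.

2729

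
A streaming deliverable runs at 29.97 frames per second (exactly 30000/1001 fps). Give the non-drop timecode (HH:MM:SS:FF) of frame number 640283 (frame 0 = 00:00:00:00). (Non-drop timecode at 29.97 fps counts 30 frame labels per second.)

05:55:42:23

640283 ÷ 30 = 21342 full seconds, remainder 23 frames.
21342 s = 5 h 55 min 42 s.
Timecode: 05:55:42:23.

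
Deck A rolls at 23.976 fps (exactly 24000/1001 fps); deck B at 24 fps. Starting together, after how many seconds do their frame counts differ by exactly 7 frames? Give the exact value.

7007/24 seconds

The gap grows by |24 − 24000/1001| = 24/1001 frames per second.
Time for a 7-frame gap: 7 ÷ (24/1001) = 7007/24 s.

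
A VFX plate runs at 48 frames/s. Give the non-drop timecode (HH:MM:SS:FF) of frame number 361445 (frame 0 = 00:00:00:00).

361445 ÷ 48 = 7530 full seconds, remainder 5 frames.
7530 s = 2 h 5 min 30 s.
Timecode: 02:05:30:05.

02:05:30:05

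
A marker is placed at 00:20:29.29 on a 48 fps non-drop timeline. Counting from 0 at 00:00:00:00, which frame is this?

frame 59021

Total seconds to the label: (0 × 3600 + 20 × 60 + 29) = 1229.
Frame index = 1229 × 48 + 29 = 59021.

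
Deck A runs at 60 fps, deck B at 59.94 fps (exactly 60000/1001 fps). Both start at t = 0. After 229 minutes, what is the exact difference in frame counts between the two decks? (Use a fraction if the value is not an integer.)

229 min = 13740 s.
A emits 60 × 13740 = 824400 frames; B emits 60000/1001 × 13740 = 824400000/1001.
Difference = 824400/1001 frames (≈ 823.5764); B is behind A.

824400/1001 frames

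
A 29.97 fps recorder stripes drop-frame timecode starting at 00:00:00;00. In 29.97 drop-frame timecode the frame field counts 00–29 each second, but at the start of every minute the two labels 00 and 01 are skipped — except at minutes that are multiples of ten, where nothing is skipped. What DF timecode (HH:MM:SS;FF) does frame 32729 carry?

00:18:12;03

Each 10-minute DF block holds 10 × 60 × 30 − 9 × 2 = 17982 frames. 32729 ÷ 17982 → 1 full block, remainder 14747.
Within the partial block the first minute is 1800 frames and each further minute 1798, so 8 further minute boundaries passed. Total skipped labels = 18 × 1 + 2 × 8 = 34.
Non-drop label index = 32729 + 34 = 32763; at 30 labels/s that is 00:18:12:03, i.e. DF 00:18:12;03.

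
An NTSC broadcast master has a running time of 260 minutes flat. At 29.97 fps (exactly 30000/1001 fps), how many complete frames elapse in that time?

467532 frames

260 min = 15600 s.
Frames = 15600 × 30000/1001 = 36000000/77 ≈ 467532.4675.
Complete frames: 467532.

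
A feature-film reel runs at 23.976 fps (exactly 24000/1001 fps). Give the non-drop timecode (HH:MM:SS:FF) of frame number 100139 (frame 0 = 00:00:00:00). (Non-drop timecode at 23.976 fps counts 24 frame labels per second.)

01:09:32:11

100139 ÷ 24 = 4172 full seconds, remainder 11 frames.
4172 s = 1 h 9 min 32 s.
Timecode: 01:09:32:11.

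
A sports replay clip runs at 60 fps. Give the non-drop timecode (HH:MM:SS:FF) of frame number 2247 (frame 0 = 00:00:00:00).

2247 ÷ 60 = 37 full seconds, remainder 27 frames.
37 s = 0 h 0 min 37 s.
Timecode: 00:00:37:27.

00:00:37:27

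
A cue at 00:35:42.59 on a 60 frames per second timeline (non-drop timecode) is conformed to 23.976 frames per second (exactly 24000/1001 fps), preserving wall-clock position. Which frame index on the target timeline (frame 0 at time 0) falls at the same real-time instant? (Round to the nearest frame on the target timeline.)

Source frame index: (0×3600 + 35×60 + 42) × 60 + 59 = 128579.
Real time: 128579 / (60) = 128579/60 s.
Target frame: (128579/60) × (24000/1001) = 4675600/91 ≈ 51380.220 → 51380.

frame 51380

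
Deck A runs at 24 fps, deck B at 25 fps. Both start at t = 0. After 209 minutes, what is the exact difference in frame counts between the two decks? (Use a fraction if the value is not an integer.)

12540 frames

209 min = 12540 s.
A emits 24 × 12540 = 300960 frames; B emits 25 × 12540 = 313500.
Difference = 12540 frames; B is ahead of A.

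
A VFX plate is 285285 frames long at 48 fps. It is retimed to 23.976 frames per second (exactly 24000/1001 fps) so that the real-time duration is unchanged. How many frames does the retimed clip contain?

142500 frames

Target frames = source frames × (target rate / source rate) = 285285 × (24000/1001)/(48) = 285285 × 500/1001 = 142500.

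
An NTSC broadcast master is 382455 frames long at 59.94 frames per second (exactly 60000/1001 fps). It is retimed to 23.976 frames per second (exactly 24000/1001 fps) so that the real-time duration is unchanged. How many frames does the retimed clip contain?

152982 frames

Target frames = source frames × (target rate / source rate) = 382455 × (24000/1001)/(60000/1001) = 382455 × 2/5 = 152982.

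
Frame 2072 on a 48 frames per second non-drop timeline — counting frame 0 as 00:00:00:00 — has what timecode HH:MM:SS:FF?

00:00:43:08

2072 ÷ 48 = 43 full seconds, remainder 8 frames.
43 s = 0 h 0 min 43 s.
Timecode: 00:00:43:08.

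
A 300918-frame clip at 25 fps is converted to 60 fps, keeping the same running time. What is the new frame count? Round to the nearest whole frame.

722203 frames

Frames at target rate = 300918 × (60) / (25) = 3611016/5 ≈ 722203.200.
Nearest whole frame: 722203.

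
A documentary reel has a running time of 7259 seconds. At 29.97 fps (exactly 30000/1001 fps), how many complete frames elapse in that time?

217552 frames

Frames = 7259 × 30000/1001 = 31110000/143 ≈ 217552.4476.
Complete frames: 217552.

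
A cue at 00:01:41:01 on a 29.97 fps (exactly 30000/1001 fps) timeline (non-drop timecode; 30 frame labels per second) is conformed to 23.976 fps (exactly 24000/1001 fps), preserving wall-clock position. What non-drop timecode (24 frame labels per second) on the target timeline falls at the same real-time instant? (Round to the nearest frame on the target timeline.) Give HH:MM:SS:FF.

00:01:41:01

Source frame index: (0×3600 + 1×60 + 41) × 30 + 1 = 3031.
Real time: 3031 / (30000/1001) = 3034031/30000 s.
Target frame: (3034031/30000) × (24000/1001) = 12124/5 ≈ 2424.800 → 2425.
At 24 labels/s: frame 2425 → 00:01:41:01.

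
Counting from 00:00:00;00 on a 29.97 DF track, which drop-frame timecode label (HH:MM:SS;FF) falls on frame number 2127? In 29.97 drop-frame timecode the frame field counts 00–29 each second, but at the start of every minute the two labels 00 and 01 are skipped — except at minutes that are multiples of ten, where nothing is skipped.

00:01:10;29

Each 10-minute DF block holds 10 × 60 × 30 − 9 × 2 = 17982 frames. 2127 ÷ 17982 → 0 full blocks, remainder 2127.
Within the partial block the first minute is 1800 frames and each further minute 1798, so 1 further minute boundary passed. Total skipped labels = 18 × 0 + 2 × 1 = 2.
Non-drop label index = 2127 + 2 = 2129; at 30 labels/s that is 00:01:10:29, i.e. DF 00:01:10;29.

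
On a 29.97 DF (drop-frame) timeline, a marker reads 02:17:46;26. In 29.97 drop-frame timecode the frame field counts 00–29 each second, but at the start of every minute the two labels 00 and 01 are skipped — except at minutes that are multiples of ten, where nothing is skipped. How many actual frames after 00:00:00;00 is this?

As if non-drop at 30 labels/s: (2 × 3600 + 17 × 60 + 46) × 30 + 26 = 248006.
Minute boundaries passed: 137; those not divisible by 10: 137 − 13 = 124; dropped labels = 2 × 124 = 248.
Actual frame index = 248006 − 248 = 247758.

247758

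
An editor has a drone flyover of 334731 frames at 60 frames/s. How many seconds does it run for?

Running time = 334731 / (60) = 5578.85 s.

5578.85 seconds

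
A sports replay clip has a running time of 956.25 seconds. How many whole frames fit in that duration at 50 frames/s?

47812 frames

Frames = 956.25 × 50 = 95625/2 ≈ 47812.5000.
Complete frames: 47812.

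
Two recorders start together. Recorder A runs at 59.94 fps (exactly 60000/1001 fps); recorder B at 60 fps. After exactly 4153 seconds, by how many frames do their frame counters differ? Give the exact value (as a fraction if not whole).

A emits 60000/1001 × 4153 = 249180000/1001 frames; B emits 60 × 4153 = 249180.
Difference = 249180/1001 frames (≈ 248.9311); B is ahead of A.

249180/1001 frames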